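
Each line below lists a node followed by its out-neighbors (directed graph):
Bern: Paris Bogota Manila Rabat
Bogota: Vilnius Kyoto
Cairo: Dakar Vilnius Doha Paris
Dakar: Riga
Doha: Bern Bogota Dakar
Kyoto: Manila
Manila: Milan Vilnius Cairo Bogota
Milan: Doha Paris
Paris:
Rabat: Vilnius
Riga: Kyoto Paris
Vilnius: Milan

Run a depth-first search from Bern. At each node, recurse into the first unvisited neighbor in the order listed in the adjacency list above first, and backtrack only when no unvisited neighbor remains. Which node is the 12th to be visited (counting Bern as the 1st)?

Visit Bern
Bern → Paris
Bern → Bogota
Bogota → Vilnius
Vilnius → Milan
Milan → Doha
Doha → Dakar
Dakar → Riga
Riga → Kyoto
Kyoto → Manila
Manila → Cairo
Bern → Rabat

Visit order: Bern, Paris, Bogota, Vilnius, Milan, Doha, Dakar, Riga, Kyoto, Manila, Cairo, Rabat

Rabat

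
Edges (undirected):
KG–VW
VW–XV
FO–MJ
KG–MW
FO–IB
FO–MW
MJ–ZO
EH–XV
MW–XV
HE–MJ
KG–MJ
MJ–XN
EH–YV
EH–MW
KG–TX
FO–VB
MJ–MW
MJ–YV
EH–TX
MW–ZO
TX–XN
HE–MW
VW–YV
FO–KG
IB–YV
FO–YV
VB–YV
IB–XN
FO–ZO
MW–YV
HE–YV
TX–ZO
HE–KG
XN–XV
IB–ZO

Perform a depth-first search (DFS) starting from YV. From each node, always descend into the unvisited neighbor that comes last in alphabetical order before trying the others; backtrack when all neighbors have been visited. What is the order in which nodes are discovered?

YV → VW → XV → XN → TX → ZO → MW → MJ → KG → HE → FO → VB → IB → EH

Visit YV
YV → VW
VW → XV
XV → XN
XN → TX
TX → ZO
ZO → MW
MW → MJ
MJ → KG
KG → HE
KG → FO
FO → VB
FO → IB
MW → EH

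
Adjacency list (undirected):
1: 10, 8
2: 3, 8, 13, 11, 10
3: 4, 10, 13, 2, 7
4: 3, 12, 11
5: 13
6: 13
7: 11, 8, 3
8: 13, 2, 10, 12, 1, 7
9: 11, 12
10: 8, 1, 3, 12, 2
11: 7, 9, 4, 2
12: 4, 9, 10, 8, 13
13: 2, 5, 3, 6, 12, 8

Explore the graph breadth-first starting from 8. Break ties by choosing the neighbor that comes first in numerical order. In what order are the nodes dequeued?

Visit 8; enqueue 1, 2, 7, 10, 12, 13 → queue [1, 2, 7, 10, 12, 13]
Visit 1 → queue [2, 7, 10, 12, 13]
Visit 2; enqueue 3, 11 → queue [7, 10, 12, 13, 3, 11]
Visit 7 → queue [10, 12, 13, 3, 11]
Visit 10 → queue [12, 13, 3, 11]
Visit 12; enqueue 4, 9 → queue [13, 3, 11, 4, 9]
Visit 13; enqueue 5, 6 → queue [3, 11, 4, 9, 5, 6]
Visit 3 → queue [11, 4, 9, 5, 6]
Visit 11 → queue [4, 9, 5, 6]
Visit 4 → queue [9, 5, 6]
Visit 9 → queue [5, 6]
Visit 5 → queue [6]
Visit 6 → queue []

8 → 1 → 2 → 7 → 10 → 12 → 13 → 3 → 11 → 4 → 9 → 5 → 6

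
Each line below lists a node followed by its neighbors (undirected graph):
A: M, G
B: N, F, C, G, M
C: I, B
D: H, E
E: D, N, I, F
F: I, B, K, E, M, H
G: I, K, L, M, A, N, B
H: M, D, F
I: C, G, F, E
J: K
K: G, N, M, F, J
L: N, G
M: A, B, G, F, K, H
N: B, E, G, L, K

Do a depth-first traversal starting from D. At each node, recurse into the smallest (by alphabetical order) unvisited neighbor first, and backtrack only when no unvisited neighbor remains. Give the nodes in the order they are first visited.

Visit D
D → E
E → F
F → B
B → C
C → I
I → G
G → A
A → M
M → H
M → K
K → J
K → N
N → L

D E F B C I G A M H K J N L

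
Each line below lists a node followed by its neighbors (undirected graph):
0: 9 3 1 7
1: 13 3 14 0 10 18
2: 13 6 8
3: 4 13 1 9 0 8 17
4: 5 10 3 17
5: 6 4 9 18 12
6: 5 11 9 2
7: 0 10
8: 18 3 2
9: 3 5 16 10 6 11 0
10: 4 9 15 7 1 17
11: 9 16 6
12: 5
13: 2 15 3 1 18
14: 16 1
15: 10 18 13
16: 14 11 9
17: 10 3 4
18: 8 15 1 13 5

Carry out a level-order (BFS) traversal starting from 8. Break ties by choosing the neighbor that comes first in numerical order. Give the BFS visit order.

8 → 2 → 3 → 18 → 6 → 13 → 0 → 1 → 4 → 9 → 17 → 5 → 15 → 11 → 7 → 10 → 14 → 16 → 12

Visit 8; enqueue 2, 3, 18 → queue [2, 3, 18]
Visit 2; enqueue 6, 13 → queue [3, 18, 6, 13]
Visit 3; enqueue 0, 1, 4, 9, 17 → queue [18, 6, 13, 0, 1, 4, 9, 17]
Visit 18; enqueue 5, 15 → queue [6, 13, 0, 1, 4, 9, 17, 5, 15]
Visit 6; enqueue 11 → queue [13, 0, 1, 4, 9, 17, 5, 15, 11]
Visit 13 → queue [0, 1, 4, 9, 17, 5, 15, 11]
Visit 0; enqueue 7 → queue [1, 4, 9, 17, 5, 15, 11, 7]
Visit 1; enqueue 10, 14 → queue [4, 9, 17, 5, 15, 11, 7, 10, 14]
Visit 4 → queue [9, 17, 5, 15, 11, 7, 10, 14]
Visit 9; enqueue 16 → queue [17, 5, 15, 11, 7, 10, 14, 16]
Visit 17 → queue [5, 15, 11, 7, 10, 14, 16]
Visit 5; enqueue 12 → queue [15, 11, 7, 10, 14, 16, 12]
Visit 15 → queue [11, 7, 10, 14, 16, 12]
Visit 11 → queue [7, 10, 14, 16, 12]
Visit 7 → queue [10, 14, 16, 12]
Visit 10 → queue [14, 16, 12]
Visit 14 → queue [16, 12]
Visit 16 → queue [12]
Visit 12 → queue []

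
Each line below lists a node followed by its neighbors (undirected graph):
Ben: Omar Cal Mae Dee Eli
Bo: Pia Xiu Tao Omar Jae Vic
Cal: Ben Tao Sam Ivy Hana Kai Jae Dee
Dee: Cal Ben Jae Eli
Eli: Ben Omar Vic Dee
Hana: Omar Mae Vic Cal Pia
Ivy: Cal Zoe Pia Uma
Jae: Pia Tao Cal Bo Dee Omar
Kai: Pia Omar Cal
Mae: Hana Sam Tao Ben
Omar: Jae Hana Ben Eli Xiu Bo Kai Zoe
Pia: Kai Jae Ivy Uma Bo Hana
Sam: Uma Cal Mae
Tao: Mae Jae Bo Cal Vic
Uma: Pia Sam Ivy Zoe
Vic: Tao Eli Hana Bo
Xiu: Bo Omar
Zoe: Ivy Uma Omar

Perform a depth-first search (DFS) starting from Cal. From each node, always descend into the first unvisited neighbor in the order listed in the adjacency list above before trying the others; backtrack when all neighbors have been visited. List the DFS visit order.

Cal Ben Omar Jae Pia Kai Ivy Zoe Uma Sam Mae Hana Vic Tao Bo Xiu Eli Dee

Visit Cal
Cal → Ben
Ben → Omar
Omar → Jae
Jae → Pia
Pia → Kai
Pia → Ivy
Ivy → Zoe
Zoe → Uma
Uma → Sam
Sam → Mae
Mae → Hana
Hana → Vic
Vic → Tao
Tao → Bo
Bo → Xiu
Vic → Eli
Eli → Dee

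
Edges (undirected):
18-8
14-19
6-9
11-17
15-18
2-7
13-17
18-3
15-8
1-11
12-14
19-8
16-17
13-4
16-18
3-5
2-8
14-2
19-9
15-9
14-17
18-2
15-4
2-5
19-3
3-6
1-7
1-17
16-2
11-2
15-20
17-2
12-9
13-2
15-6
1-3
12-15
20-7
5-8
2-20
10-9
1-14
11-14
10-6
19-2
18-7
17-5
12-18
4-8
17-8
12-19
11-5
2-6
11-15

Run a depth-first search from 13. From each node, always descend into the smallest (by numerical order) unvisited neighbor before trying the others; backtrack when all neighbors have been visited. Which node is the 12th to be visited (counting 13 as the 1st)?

Visit 13
13 → 2
2 → 5
5 → 3
3 → 1
1 → 7
7 → 18
18 → 8
8 → 4
4 → 15
15 → 6
6 → 9
9 → 10
9 → 12
12 → 14
14 → 11
11 → 17
17 → 16
14 → 19
15 → 20

Visit order: 13, 2, 5, 3, 1, 7, 18, 8, 4, 15, 6, 9, 10, 12, 14, 11, 17, 16, 19, 20

9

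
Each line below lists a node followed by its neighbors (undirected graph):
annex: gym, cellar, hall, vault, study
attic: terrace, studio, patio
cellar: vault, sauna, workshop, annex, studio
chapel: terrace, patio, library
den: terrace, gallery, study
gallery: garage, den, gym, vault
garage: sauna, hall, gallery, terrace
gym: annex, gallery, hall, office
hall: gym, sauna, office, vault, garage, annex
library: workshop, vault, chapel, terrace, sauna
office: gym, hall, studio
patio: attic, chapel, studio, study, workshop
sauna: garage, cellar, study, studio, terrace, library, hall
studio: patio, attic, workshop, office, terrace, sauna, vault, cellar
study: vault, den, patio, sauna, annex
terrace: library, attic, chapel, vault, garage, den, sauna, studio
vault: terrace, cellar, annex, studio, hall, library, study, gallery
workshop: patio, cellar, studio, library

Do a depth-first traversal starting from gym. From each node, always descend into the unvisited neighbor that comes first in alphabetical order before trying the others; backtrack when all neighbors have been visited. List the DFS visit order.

Visit gym
gym → annex
annex → cellar
cellar → sauna
sauna → garage
garage → gallery
gallery → den
den → study
study → patio
patio → attic
attic → studio
studio → office
office → hall
hall → vault
vault → library
library → chapel
chapel → terrace
library → workshop

gym, annex, cellar, sauna, garage, gallery, den, study, patio, attic, studio, office, hall, vault, library, chapel, terrace, workshop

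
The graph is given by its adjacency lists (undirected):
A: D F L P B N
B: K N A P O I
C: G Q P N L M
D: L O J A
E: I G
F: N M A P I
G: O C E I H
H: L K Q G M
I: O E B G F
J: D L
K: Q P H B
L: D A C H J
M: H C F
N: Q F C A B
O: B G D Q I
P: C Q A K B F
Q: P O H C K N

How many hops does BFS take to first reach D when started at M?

3

Level 0: M
Level 1: C, F, H
Level 2: A, G, I, K, L, N, P, Q
Level 3: B, D, E, J, O
D first appears at level 3.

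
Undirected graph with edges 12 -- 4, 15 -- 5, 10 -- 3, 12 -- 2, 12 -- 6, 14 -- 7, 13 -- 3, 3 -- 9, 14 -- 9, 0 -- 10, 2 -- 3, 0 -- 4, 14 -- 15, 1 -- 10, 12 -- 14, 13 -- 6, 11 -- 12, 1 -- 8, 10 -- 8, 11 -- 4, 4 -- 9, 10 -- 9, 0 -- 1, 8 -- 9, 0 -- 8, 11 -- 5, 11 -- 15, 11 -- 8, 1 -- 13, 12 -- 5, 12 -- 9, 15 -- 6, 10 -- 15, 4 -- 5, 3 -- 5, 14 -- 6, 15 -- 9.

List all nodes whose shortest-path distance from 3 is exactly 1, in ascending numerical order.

2, 5, 9, 10, 13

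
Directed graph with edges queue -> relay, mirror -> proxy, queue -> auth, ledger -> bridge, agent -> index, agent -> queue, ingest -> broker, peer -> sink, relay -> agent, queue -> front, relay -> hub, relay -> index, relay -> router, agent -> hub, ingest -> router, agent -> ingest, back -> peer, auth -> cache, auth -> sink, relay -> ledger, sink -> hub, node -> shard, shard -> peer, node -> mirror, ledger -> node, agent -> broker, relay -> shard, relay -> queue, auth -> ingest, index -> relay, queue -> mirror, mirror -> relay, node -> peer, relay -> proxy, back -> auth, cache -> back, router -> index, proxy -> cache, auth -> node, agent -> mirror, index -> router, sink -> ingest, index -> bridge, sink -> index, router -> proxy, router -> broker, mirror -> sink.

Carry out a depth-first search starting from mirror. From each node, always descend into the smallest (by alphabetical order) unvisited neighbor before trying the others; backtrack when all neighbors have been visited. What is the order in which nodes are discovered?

Visit mirror
mirror → proxy
proxy → cache
cache → back
back → auth
auth → ingest
ingest → broker
ingest → router
router → index
index → bridge
index → relay
relay → agent
agent → hub
agent → queue
queue → front
relay → ledger
ledger → node
node → peer
peer → sink
node → shard

mirror, proxy, cache, back, auth, ingest, broker, router, index, bridge, relay, agent, hub, queue, front, ledger, node, peer, sink, shard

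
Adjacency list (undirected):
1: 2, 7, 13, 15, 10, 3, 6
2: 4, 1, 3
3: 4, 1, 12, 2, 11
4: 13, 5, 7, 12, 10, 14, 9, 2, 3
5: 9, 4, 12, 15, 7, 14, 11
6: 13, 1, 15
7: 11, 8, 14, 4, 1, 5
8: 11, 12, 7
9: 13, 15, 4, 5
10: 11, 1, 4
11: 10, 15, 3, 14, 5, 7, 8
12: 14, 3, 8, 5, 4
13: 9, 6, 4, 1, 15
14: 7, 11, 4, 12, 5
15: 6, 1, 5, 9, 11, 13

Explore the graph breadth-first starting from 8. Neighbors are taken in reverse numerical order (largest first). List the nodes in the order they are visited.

Visit 8; enqueue 12, 11, 7 → queue [12, 11, 7]
Visit 12; enqueue 14, 5, 4, 3 → queue [11, 7, 14, 5, 4, 3]
Visit 11; enqueue 15, 10 → queue [7, 14, 5, 4, 3, 15, 10]
Visit 7; enqueue 1 → queue [14, 5, 4, 3, 15, 10, 1]
Visit 14 → queue [5, 4, 3, 15, 10, 1]
Visit 5; enqueue 9 → queue [4, 3, 15, 10, 1, 9]
Visit 4; enqueue 13, 2 → queue [3, 15, 10, 1, 9, 13, 2]
Visit 3 → queue [15, 10, 1, 9, 13, 2]
Visit 15; enqueue 6 → queue [10, 1, 9, 13, 2, 6]
Visit 10 → queue [1, 9, 13, 2, 6]
Visit 1 → queue [9, 13, 2, 6]
Visit 9 → queue [13, 2, 6]
Visit 13 → queue [2, 6]
Visit 2 → queue [6]
Visit 6 → queue []

8, 12, 11, 7, 14, 5, 4, 3, 15, 10, 1, 9, 13, 2, 6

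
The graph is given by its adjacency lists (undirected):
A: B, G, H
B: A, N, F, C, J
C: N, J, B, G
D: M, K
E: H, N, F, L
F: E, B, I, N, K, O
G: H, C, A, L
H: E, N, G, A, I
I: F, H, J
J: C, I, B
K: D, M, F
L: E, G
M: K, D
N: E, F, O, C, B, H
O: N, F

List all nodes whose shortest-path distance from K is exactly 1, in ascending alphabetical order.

D, F, M

Level 0: K
Level 1: D, F, M
Level 2: B, E, I, N, O
Level 3: A, C, H, J, L
Level 4: G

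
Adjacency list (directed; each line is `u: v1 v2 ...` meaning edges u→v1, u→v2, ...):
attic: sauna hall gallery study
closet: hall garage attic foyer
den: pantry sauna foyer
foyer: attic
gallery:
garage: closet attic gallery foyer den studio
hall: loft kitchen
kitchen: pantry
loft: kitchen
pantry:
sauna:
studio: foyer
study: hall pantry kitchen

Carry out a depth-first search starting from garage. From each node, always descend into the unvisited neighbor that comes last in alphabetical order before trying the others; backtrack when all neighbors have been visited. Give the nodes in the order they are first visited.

Visit garage
garage → studio
studio → foyer
foyer → attic
attic → study
study → pantry
study → kitchen
study → hall
hall → loft
attic → sauna
attic → gallery
garage → den
garage → closet

garage studio foyer attic study pantry kitchen hall loft sauna gallery den closet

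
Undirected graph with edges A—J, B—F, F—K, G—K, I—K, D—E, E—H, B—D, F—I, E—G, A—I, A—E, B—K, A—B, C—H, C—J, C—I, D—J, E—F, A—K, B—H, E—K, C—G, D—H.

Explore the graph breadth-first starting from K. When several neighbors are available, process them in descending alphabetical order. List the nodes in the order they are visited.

K -> I -> G -> F -> E -> B -> A -> C -> H -> D -> J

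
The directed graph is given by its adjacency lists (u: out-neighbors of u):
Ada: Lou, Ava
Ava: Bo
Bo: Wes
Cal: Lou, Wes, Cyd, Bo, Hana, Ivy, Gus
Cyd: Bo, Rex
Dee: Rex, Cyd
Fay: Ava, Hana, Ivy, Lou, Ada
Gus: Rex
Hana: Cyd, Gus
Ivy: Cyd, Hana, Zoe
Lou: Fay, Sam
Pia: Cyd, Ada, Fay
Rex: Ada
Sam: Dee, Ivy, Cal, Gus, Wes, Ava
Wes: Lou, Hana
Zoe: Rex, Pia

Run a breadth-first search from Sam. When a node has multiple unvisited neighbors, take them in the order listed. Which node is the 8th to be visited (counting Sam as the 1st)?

Visit Sam; enqueue Dee, Ivy, Cal, Gus, Wes, Ava → queue [Dee, Ivy, Cal, Gus, Wes, Ava]
Visit Dee; enqueue Rex, Cyd → queue [Ivy, Cal, Gus, Wes, Ava, Rex, Cyd]
Visit Ivy; enqueue Hana, Zoe → queue [Cal, Gus, Wes, Ava, Rex, Cyd, Hana, Zoe]
Visit Cal; enqueue Lou, Bo → queue [Gus, Wes, Ava, Rex, Cyd, Hana, Zoe, Lou, Bo]
Visit Gus → queue [Wes, Ava, Rex, Cyd, Hana, Zoe, Lou, Bo]
Visit Wes → queue [Ava, Rex, Cyd, Hana, Zoe, Lou, Bo]
Visit Ava → queue [Rex, Cyd, Hana, Zoe, Lou, Bo]
Visit Rex; enqueue Ada → queue [Cyd, Hana, Zoe, Lou, Bo, Ada]
Visit Cyd → queue [Hana, Zoe, Lou, Bo, Ada]
Visit Hana → queue [Zoe, Lou, Bo, Ada]
Visit Zoe; enqueue Pia → queue [Lou, Bo, Ada, Pia]
Visit Lou; enqueue Fay → queue [Bo, Ada, Pia, Fay]
Visit Bo → queue [Ada, Pia, Fay]
Visit Ada → queue [Pia, Fay]
Visit Pia → queue [Fay]
Visit Fay → queue []

Visit order: Sam, Dee, Ivy, Cal, Gus, Wes, Ava, Rex, Cyd, Hana, Zoe, Lou, Bo, Ada, Pia, Fay

Rex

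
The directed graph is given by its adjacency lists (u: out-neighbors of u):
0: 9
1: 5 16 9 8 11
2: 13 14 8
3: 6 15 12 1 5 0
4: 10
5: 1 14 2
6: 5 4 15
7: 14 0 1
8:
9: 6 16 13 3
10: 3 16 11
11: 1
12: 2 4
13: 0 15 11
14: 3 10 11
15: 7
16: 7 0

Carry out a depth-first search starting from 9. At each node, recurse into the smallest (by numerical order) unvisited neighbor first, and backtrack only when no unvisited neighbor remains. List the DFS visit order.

9 3 0 1 5 2 8 13 11 15 7 14 10 16 6 4 12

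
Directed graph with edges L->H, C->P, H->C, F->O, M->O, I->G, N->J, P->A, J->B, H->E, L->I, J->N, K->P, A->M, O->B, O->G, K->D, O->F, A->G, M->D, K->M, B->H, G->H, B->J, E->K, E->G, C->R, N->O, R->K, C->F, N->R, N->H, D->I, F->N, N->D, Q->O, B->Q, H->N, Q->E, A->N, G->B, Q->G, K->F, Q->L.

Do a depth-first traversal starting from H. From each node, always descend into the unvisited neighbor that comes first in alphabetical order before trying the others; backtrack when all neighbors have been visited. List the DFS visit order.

H → C → F → N → D → I → G → B → J → Q → E → K → M → O → P → A → L → R

Visit H
H → C
C → F
F → N
N → D
D → I
I → G
G → B
B → J
B → Q
Q → E
E → K
K → M
M → O
K → P
P → A
Q → L
N → R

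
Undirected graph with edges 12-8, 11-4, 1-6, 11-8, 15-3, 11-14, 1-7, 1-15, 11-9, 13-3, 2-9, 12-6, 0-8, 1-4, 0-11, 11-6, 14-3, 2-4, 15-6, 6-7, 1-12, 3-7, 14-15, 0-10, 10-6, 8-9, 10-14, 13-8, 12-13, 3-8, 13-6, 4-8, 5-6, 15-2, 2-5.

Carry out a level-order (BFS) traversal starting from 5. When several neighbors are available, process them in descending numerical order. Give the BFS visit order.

Visit 5; enqueue 6, 2 → queue [6, 2]
Visit 6; enqueue 15, 13, 12, 11, 10, 7, 1 → queue [2, 15, 13, 12, 11, 10, 7, 1]
Visit 2; enqueue 9, 4 → queue [15, 13, 12, 11, 10, 7, 1, 9, 4]
Visit 15; enqueue 14, 3 → queue [13, 12, 11, 10, 7, 1, 9, 4, 14, 3]
Visit 13; enqueue 8 → queue [12, 11, 10, 7, 1, 9, 4, 14, 3, 8]
Visit 12 → queue [11, 10, 7, 1, 9, 4, 14, 3, 8]
Visit 11; enqueue 0 → queue [10, 7, 1, 9, 4, 14, 3, 8, 0]
Visit 10 → queue [7, 1, 9, 4, 14, 3, 8, 0]
Visit 7 → queue [1, 9, 4, 14, 3, 8, 0]
Visit 1 → queue [9, 4, 14, 3, 8, 0]
Visit 9 → queue [4, 14, 3, 8, 0]
Visit 4 → queue [14, 3, 8, 0]
Visit 14 → queue [3, 8, 0]
Visit 3 → queue [8, 0]
Visit 8 → queue [0]
Visit 0 → queue []

5, 6, 2, 15, 13, 12, 11, 10, 7, 1, 9, 4, 14, 3, 8, 0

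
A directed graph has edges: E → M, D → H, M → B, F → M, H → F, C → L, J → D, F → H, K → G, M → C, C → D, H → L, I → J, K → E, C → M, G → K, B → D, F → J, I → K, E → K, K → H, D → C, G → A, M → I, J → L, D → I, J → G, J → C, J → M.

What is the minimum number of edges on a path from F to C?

2

Level 0: F
Level 1: H, J, M
Level 2: B, C, D, G, I, L
Level 3: A, K
Level 4: E
C first appears at level 2.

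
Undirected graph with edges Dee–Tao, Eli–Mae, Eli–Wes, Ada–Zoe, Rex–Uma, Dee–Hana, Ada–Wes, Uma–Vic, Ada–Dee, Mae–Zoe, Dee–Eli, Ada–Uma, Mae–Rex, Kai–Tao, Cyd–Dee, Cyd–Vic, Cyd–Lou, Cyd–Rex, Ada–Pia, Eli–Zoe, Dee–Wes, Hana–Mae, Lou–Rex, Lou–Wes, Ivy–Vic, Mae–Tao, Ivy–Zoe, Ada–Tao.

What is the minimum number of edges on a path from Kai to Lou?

4

Level 0: Kai
Level 1: Tao
Level 2: Ada, Dee, Mae
Level 3: Cyd, Eli, Hana, Pia, Rex, Uma, Wes, Zoe
Level 4: Ivy, Lou, Vic
Lou first appears at level 4.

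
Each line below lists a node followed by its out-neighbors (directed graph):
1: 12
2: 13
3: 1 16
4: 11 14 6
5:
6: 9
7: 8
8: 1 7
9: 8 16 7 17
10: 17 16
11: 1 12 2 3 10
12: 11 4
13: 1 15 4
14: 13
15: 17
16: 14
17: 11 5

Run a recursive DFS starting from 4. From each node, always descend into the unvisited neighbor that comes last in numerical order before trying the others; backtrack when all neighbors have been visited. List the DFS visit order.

4 -> 14 -> 13 -> 15 -> 17 -> 11 -> 12 -> 10 -> 16 -> 3 -> 1 -> 2 -> 5 -> 6 -> 9 -> 8 -> 7

Visit 4
4 → 14
14 → 13
13 → 15
15 → 17
17 → 11
11 → 12
11 → 10
10 → 16
11 → 3
3 → 1
11 → 2
17 → 5
4 → 6
6 → 9
9 → 8
8 → 7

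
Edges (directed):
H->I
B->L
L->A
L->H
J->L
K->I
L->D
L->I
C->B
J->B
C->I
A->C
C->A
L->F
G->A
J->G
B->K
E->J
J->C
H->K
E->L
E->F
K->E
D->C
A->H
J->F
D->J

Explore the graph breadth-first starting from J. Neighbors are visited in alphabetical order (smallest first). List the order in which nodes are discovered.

Visit J; enqueue B, C, F, G, L → queue [B, C, F, G, L]
Visit B; enqueue K → queue [C, F, G, L, K]
Visit C; enqueue A, I → queue [F, G, L, K, A, I]
Visit F → queue [G, L, K, A, I]
Visit G → queue [L, K, A, I]
Visit L; enqueue D, H → queue [K, A, I, D, H]
Visit K; enqueue E → queue [A, I, D, H, E]
Visit A → queue [I, D, H, E]
Visit I → queue [D, H, E]
Visit D → queue [H, E]
Visit H → queue [E]
Visit E → queue []

J, B, C, F, G, L, K, A, I, D, H, E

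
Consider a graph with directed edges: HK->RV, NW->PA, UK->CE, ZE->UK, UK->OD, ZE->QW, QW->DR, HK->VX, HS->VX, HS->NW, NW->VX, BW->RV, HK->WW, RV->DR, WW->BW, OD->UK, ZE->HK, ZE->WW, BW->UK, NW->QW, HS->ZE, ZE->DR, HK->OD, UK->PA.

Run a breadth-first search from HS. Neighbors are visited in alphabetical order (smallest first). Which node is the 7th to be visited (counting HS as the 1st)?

Visit HS; enqueue NW, VX, ZE → queue [NW, VX, ZE]
Visit NW; enqueue PA, QW → queue [VX, ZE, PA, QW]
Visit VX → queue [ZE, PA, QW]
Visit ZE; enqueue DR, HK, UK, WW → queue [PA, QW, DR, HK, UK, WW]
Visit PA → queue [QW, DR, HK, UK, WW]
Visit QW → queue [DR, HK, UK, WW]
Visit DR → queue [HK, UK, WW]
Visit HK; enqueue OD, RV → queue [UK, WW, OD, RV]
Visit UK; enqueue CE → queue [WW, OD, RV, CE]
Visit WW; enqueue BW → queue [OD, RV, CE, BW]
Visit OD → queue [RV, CE, BW]
Visit RV → queue [CE, BW]
Visit CE → queue [BW]
Visit BW → queue []

Visit order: HS, NW, VX, ZE, PA, QW, DR, HK, UK, WW, OD, RV, CE, BW

DR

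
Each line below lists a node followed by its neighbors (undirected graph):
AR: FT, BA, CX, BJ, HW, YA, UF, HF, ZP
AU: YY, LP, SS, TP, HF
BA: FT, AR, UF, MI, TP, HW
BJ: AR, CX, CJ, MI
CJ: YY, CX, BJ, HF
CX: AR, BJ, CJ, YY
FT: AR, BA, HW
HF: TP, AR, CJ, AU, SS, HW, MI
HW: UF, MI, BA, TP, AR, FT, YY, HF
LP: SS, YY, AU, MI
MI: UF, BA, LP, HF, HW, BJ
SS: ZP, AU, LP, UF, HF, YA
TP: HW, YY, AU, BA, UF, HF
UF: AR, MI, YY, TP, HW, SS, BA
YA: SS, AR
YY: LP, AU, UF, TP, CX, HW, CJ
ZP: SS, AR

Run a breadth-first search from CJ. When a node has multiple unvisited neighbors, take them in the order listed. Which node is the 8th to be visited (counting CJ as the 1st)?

UF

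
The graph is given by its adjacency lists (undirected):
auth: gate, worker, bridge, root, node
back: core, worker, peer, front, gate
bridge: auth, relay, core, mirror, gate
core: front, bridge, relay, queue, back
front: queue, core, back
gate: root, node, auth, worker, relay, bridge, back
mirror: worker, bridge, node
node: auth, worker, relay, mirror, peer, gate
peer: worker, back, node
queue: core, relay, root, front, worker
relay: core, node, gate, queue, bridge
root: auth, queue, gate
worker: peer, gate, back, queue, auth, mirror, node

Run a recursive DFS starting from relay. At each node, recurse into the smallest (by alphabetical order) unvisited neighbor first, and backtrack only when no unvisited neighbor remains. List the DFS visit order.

relay, bridge, auth, gate, back, core, front, queue, root, worker, mirror, node, peer

Visit relay
relay → bridge
bridge → auth
auth → gate
gate → back
back → core
core → front
front → queue
queue → root
queue → worker
worker → mirror
mirror → node
node → peer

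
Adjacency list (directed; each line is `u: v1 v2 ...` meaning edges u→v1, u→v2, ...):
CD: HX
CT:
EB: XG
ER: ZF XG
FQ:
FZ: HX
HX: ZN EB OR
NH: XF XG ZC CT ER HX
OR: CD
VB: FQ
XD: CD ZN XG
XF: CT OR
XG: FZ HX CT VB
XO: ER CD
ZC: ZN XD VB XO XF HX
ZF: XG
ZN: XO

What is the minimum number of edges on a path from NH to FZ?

2

Level 0: NH
Level 1: CT, ER, HX, XF, XG, ZC
Level 2: EB, FZ, OR, VB, XD, XO, ZF, ZN
Level 3: CD, FQ
FZ first appears at level 2.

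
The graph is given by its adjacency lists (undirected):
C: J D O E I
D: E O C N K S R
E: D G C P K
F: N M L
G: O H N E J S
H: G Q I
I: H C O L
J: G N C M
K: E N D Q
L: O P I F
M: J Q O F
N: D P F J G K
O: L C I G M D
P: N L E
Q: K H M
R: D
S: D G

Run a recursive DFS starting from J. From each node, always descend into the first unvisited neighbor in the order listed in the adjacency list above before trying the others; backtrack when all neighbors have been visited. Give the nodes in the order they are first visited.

J -> G -> O -> L -> P -> N -> D -> E -> C -> I -> H -> Q -> K -> M -> F -> S -> R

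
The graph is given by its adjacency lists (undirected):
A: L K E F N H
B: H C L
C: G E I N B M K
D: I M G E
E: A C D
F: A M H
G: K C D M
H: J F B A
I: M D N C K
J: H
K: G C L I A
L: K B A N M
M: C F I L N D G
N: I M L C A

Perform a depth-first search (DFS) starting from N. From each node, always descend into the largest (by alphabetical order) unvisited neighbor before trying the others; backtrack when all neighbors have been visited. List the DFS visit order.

Visit N
N → M
M → L
L → K
K → I
I → D
D → G
G → C
C → E
E → A
A → H
H → J
H → F
H → B

N, M, L, K, I, D, G, C, E, A, H, J, F, B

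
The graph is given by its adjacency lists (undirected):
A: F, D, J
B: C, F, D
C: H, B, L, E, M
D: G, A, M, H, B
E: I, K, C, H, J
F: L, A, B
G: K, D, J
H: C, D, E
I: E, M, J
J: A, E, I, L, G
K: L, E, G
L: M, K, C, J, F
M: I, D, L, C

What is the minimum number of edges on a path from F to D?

Level 0: F
Level 1: A, B, L
Level 2: C, D, J, K, M
Level 3: E, G, H, I
D first appears at level 2.

2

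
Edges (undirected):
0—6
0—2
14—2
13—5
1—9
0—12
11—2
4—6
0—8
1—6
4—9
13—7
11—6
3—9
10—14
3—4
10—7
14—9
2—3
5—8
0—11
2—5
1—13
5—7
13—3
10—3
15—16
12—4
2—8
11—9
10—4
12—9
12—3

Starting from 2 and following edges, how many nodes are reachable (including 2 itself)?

15

BFS from 2 visits: 2, 14, 11, 8, 5, 3, 0, 10, 9, 6, 13, 7, 12, 4, 1
Reachable nodes: 15 of 17 total.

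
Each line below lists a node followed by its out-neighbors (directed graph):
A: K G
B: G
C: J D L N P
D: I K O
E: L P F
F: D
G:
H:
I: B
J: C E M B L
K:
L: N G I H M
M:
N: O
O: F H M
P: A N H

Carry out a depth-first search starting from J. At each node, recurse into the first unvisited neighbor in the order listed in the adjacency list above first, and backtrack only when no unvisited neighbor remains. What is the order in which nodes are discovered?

Visit J
J → C
C → D
D → I
I → B
B → G
D → K
D → O
O → F
O → H
O → M
C → L
L → N
C → P
P → A
J → E

J C D I B G K O F H M L N P A E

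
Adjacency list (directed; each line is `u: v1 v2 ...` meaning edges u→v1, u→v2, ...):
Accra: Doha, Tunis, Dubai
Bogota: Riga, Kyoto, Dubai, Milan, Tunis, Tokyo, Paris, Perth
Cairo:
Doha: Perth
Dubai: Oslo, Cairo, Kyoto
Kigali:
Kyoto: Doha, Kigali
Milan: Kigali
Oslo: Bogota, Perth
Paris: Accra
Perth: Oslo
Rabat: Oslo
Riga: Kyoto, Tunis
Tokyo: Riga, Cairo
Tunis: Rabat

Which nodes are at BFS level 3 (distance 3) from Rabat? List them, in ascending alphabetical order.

Level 0: Rabat
Level 1: Oslo
Level 2: Bogota, Perth
Level 3: Dubai, Kyoto, Milan, Paris, Riga, Tokyo, Tunis
Level 4: Accra, Cairo, Doha, Kigali

Dubai, Kyoto, Milan, Paris, Riga, Tokyo, Tunis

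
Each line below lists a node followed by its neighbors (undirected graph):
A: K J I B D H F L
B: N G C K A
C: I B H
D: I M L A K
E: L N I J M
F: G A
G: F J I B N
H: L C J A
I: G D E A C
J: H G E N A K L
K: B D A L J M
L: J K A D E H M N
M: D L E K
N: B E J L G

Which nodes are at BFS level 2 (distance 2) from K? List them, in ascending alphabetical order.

C, E, F, G, H, I, N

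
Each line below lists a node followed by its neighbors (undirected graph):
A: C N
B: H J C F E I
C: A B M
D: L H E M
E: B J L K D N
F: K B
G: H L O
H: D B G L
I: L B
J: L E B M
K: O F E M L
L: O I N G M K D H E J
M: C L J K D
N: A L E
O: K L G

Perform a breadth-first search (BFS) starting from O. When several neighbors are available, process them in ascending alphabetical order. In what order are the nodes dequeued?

O, G, K, L, H, E, F, M, D, I, J, N, B, C, A

Visit O; enqueue G, K, L → queue [G, K, L]
Visit G; enqueue H → queue [K, L, H]
Visit K; enqueue E, F, M → queue [L, H, E, F, M]
Visit L; enqueue D, I, J, N → queue [H, E, F, M, D, I, J, N]
Visit H; enqueue B → queue [E, F, M, D, I, J, N, B]
Visit E → queue [F, M, D, I, J, N, B]
Visit F → queue [M, D, I, J, N, B]
Visit M; enqueue C → queue [D, I, J, N, B, C]
Visit D → queue [I, J, N, B, C]
Visit I → queue [J, N, B, C]
Visit J → queue [N, B, C]
Visit N; enqueue A → queue [B, C, A]
Visit B → queue [C, A]
Visit C → queue [A]
Visit A → queue []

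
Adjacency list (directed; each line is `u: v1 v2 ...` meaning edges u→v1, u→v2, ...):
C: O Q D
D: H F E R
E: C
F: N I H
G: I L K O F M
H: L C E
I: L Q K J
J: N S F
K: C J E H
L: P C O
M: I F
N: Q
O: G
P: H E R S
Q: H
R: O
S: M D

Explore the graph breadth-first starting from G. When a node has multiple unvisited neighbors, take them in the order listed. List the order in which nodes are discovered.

G -> I -> L -> K -> O -> F -> M -> Q -> J -> P -> C -> E -> H -> N -> S -> R -> D

Visit G; enqueue I, L, K, O, F, M → queue [I, L, K, O, F, M]
Visit I; enqueue Q, J → queue [L, K, O, F, M, Q, J]
Visit L; enqueue P, C → queue [K, O, F, M, Q, J, P, C]
Visit K; enqueue E, H → queue [O, F, M, Q, J, P, C, E, H]
Visit O → queue [F, M, Q, J, P, C, E, H]
Visit F; enqueue N → queue [M, Q, J, P, C, E, H, N]
Visit M → queue [Q, J, P, C, E, H, N]
Visit Q → queue [J, P, C, E, H, N]
Visit J; enqueue S → queue [P, C, E, H, N, S]
Visit P; enqueue R → queue [C, E, H, N, S, R]
Visit C; enqueue D → queue [E, H, N, S, R, D]
Visit E → queue [H, N, S, R, D]
Visit H → queue [N, S, R, D]
Visit N → queue [S, R, D]
Visit S → queue [R, D]
Visit R → queue [D]
Visit D → queue []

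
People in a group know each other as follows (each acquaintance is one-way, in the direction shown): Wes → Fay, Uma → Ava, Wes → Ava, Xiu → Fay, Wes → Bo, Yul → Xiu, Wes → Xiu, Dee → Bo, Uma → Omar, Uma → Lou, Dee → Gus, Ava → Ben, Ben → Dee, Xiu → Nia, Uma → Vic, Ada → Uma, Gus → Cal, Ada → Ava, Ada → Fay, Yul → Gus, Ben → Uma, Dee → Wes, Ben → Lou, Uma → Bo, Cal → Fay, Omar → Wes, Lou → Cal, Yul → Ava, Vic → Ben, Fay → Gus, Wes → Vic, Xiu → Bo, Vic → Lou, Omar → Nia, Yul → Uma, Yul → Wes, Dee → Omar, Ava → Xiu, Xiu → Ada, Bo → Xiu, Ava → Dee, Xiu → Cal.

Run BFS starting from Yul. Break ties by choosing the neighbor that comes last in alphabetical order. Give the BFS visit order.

Visit Yul; enqueue Xiu, Wes, Uma, Gus, Ava → queue [Xiu, Wes, Uma, Gus, Ava]
Visit Xiu; enqueue Nia, Fay, Cal, Bo, Ada → queue [Wes, Uma, Gus, Ava, Nia, Fay, Cal, Bo, Ada]
Visit Wes; enqueue Vic → queue [Uma, Gus, Ava, Nia, Fay, Cal, Bo, Ada, Vic]
Visit Uma; enqueue Omar, Lou → queue [Gus, Ava, Nia, Fay, Cal, Bo, Ada, Vic, Omar, Lou]
Visit Gus → queue [Ava, Nia, Fay, Cal, Bo, Ada, Vic, Omar, Lou]
Visit Ava; enqueue Dee, Ben → queue [Nia, Fay, Cal, Bo, Ada, Vic, Omar, Lou, Dee, Ben]
Visit Nia → queue [Fay, Cal, Bo, Ada, Vic, Omar, Lou, Dee, Ben]
Visit Fay → queue [Cal, Bo, Ada, Vic, Omar, Lou, Dee, Ben]
Visit Cal → queue [Bo, Ada, Vic, Omar, Lou, Dee, Ben]
Visit Bo → queue [Ada, Vic, Omar, Lou, Dee, Ben]
Visit Ada → queue [Vic, Omar, Lou, Dee, Ben]
Visit Vic → queue [Omar, Lou, Dee, Ben]
Visit Omar → queue [Lou, Dee, Ben]
Visit Lou → queue [Dee, Ben]
Visit Dee → queue [Ben]
Visit Ben → queue []

Yul Xiu Wes Uma Gus Ava Nia Fay Cal Bo Ada Vic Omar Lou Dee Ben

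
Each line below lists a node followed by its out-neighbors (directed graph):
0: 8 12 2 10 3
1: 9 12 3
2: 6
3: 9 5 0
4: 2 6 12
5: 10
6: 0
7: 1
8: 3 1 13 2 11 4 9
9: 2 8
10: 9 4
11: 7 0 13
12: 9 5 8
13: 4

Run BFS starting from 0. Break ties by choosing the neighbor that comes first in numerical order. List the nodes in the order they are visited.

0 -> 2 -> 3 -> 8 -> 10 -> 12 -> 6 -> 5 -> 9 -> 1 -> 4 -> 11 -> 13 -> 7

Visit 0; enqueue 2, 3, 8, 10, 12 → queue [2, 3, 8, 10, 12]
Visit 2; enqueue 6 → queue [3, 8, 10, 12, 6]
Visit 3; enqueue 5, 9 → queue [8, 10, 12, 6, 5, 9]
Visit 8; enqueue 1, 4, 11, 13 → queue [10, 12, 6, 5, 9, 1, 4, 11, 13]
Visit 10 → queue [12, 6, 5, 9, 1, 4, 11, 13]
Visit 12 → queue [6, 5, 9, 1, 4, 11, 13]
Visit 6 → queue [5, 9, 1, 4, 11, 13]
Visit 5 → queue [9, 1, 4, 11, 13]
Visit 9 → queue [1, 4, 11, 13]
Visit 1 → queue [4, 11, 13]
Visit 4 → queue [11, 13]
Visit 11; enqueue 7 → queue [13, 7]
Visit 13 → queue [7]
Visit 7 → queue []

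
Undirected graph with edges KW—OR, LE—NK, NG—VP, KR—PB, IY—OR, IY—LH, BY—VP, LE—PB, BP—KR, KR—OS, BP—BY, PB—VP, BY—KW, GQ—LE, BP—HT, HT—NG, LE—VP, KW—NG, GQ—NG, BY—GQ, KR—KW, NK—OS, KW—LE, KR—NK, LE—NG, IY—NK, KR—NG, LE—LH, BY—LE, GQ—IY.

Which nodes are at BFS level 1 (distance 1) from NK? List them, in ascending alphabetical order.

Level 0: NK
Level 1: IY, KR, LE, OS
Level 2: BP, BY, GQ, KW, LH, NG, OR, PB, VP
Level 3: HT

IY, KR, LE, OS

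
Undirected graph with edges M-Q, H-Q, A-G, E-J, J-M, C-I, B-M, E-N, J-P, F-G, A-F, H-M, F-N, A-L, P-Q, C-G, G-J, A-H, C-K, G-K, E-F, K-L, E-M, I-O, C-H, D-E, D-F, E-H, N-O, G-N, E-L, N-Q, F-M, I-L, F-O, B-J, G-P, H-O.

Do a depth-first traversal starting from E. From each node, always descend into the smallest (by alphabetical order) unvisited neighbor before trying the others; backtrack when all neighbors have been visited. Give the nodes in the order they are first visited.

E, D, F, A, G, C, H, M, B, J, P, Q, N, O, I, L, K

Visit E
E → D
D → F
F → A
A → G
G → C
C → H
H → M
M → B
B → J
J → P
P → Q
Q → N
N → O
O → I
I → L
L → K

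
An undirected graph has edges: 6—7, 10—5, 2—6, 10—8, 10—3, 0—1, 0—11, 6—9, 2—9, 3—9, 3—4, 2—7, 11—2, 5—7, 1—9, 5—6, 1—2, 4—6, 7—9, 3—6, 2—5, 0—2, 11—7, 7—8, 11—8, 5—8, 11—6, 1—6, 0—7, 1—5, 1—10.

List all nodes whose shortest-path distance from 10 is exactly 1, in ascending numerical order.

1, 3, 5, 8

Level 0: 10
Level 1: 1, 3, 5, 8
Level 2: 0, 2, 4, 6, 7, 9, 11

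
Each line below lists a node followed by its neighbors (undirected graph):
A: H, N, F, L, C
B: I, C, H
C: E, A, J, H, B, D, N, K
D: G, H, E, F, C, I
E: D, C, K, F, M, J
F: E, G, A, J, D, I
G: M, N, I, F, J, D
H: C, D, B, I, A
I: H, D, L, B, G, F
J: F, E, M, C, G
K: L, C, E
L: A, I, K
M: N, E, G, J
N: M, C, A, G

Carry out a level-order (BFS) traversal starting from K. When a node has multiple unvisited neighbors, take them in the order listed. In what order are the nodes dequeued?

Visit K; enqueue L, C, E → queue [L, C, E]
Visit L; enqueue A, I → queue [C, E, A, I]
Visit C; enqueue J, H, B, D, N → queue [E, A, I, J, H, B, D, N]
Visit E; enqueue F, M → queue [A, I, J, H, B, D, N, F, M]
Visit A → queue [I, J, H, B, D, N, F, M]
Visit I; enqueue G → queue [J, H, B, D, N, F, M, G]
Visit J → queue [H, B, D, N, F, M, G]
Visit H → queue [B, D, N, F, M, G]
Visit B → queue [D, N, F, M, G]
Visit D → queue [N, F, M, G]
Visit N → queue [F, M, G]
Visit F → queue [M, G]
Visit M → queue [G]
Visit G → queue []

K, L, C, E, A, I, J, H, B, D, N, F, M, G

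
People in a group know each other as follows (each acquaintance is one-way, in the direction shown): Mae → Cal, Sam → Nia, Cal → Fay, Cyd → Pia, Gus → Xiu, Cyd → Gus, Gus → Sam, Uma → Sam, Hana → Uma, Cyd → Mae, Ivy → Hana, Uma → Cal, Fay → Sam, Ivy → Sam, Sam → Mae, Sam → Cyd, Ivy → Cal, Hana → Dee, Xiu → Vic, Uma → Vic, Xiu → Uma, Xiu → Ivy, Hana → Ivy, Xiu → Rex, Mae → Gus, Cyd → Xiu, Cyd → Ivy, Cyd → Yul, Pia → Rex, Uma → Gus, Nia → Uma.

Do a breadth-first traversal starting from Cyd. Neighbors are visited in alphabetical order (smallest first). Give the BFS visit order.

Cyd -> Gus -> Ivy -> Mae -> Pia -> Xiu -> Yul -> Sam -> Cal -> Hana -> Rex -> Uma -> Vic -> Nia -> Fay -> Dee

Visit Cyd; enqueue Gus, Ivy, Mae, Pia, Xiu, Yul → queue [Gus, Ivy, Mae, Pia, Xiu, Yul]
Visit Gus; enqueue Sam → queue [Ivy, Mae, Pia, Xiu, Yul, Sam]
Visit Ivy; enqueue Cal, Hana → queue [Mae, Pia, Xiu, Yul, Sam, Cal, Hana]
Visit Mae → queue [Pia, Xiu, Yul, Sam, Cal, Hana]
Visit Pia; enqueue Rex → queue [Xiu, Yul, Sam, Cal, Hana, Rex]
Visit Xiu; enqueue Uma, Vic → queue [Yul, Sam, Cal, Hana, Rex, Uma, Vic]
Visit Yul → queue [Sam, Cal, Hana, Rex, Uma, Vic]
Visit Sam; enqueue Nia → queue [Cal, Hana, Rex, Uma, Vic, Nia]
Visit Cal; enqueue Fay → queue [Hana, Rex, Uma, Vic, Nia, Fay]
Visit Hana; enqueue Dee → queue [Rex, Uma, Vic, Nia, Fay, Dee]
Visit Rex → queue [Uma, Vic, Nia, Fay, Dee]
Visit Uma → queue [Vic, Nia, Fay, Dee]
Visit Vic → queue [Nia, Fay, Dee]
Visit Nia → queue [Fay, Dee]
Visit Fay → queue [Dee]
Visit Dee → queue []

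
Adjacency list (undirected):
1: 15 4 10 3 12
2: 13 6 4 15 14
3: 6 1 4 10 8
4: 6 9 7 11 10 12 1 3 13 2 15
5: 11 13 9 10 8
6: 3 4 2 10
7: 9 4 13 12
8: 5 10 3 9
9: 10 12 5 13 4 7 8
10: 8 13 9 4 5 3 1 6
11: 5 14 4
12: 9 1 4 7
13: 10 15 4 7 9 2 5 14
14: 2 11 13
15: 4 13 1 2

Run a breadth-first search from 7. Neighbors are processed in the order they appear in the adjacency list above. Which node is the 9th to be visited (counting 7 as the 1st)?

6

Visit 7; enqueue 9, 4, 13, 12 → queue [9, 4, 13, 12]
Visit 9; enqueue 10, 5, 8 → queue [4, 13, 12, 10, 5, 8]
Visit 4; enqueue 6, 11, 1, 3, 2, 15 → queue [13, 12, 10, 5, 8, 6, 11, 1, 3, 2, 15]
Visit 13; enqueue 14 → queue [12, 10, 5, 8, 6, 11, 1, 3, 2, 15, 14]
Visit 12 → queue [10, 5, 8, 6, 11, 1, 3, 2, 15, 14]
Visit 10 → queue [5, 8, 6, 11, 1, 3, 2, 15, 14]
Visit 5 → queue [8, 6, 11, 1, 3, 2, 15, 14]
Visit 8 → queue [6, 11, 1, 3, 2, 15, 14]
Visit 6 → queue [11, 1, 3, 2, 15, 14]
Visit 11 → queue [1, 3, 2, 15, 14]
Visit 1 → queue [3, 2, 15, 14]
Visit 3 → queue [2, 15, 14]
Visit 2 → queue [15, 14]
Visit 15 → queue [14]
Visit 14 → queue []

Visit order: 7, 9, 4, 13, 12, 10, 5, 8, 6, 11, 1, 3, 2, 15, 14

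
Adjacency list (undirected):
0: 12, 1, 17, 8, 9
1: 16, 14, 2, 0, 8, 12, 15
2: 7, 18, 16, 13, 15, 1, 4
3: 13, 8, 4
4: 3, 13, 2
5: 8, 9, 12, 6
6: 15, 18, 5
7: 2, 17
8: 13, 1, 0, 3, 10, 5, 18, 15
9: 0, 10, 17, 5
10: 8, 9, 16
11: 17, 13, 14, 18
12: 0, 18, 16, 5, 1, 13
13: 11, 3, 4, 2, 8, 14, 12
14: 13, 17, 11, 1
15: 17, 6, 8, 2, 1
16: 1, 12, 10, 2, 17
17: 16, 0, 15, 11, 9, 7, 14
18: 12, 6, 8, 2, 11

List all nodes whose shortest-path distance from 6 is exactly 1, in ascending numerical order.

Level 0: 6
Level 1: 5, 15, 18
Level 2: 1, 2, 8, 9, 11, 12, 17
Level 3: 0, 3, 4, 7, 10, 13, 14, 16

5, 15, 18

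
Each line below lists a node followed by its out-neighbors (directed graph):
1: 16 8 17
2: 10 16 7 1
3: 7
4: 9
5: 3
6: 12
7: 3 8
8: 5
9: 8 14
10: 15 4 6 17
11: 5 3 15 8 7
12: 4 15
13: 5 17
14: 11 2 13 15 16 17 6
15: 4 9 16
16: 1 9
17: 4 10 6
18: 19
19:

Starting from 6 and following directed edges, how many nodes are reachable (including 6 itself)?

17

BFS from 6 visits: 6, 12, 15, 4, 16, 9, 1, 14, 8, 17, 13, 11, 2, 5, 10, 7, 3
Reachable nodes: 17 of 19 total.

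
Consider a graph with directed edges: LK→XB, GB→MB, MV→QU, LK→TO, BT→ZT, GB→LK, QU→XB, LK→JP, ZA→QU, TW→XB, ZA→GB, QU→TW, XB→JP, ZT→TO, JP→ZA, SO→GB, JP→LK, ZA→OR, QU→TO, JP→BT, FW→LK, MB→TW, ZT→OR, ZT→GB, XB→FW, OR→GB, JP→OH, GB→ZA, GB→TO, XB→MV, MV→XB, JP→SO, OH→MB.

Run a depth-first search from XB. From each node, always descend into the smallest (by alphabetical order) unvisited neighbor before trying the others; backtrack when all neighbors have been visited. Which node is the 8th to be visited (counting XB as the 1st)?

Visit XB
XB → FW
FW → LK
LK → JP
JP → BT
BT → ZT
ZT → GB
GB → MB
MB → TW
GB → TO
GB → ZA
ZA → OR
ZA → QU
JP → OH
JP → SO
XB → MV

Visit order: XB, FW, LK, JP, BT, ZT, GB, MB, TW, TO, ZA, OR, QU, OH, SO, MV

MB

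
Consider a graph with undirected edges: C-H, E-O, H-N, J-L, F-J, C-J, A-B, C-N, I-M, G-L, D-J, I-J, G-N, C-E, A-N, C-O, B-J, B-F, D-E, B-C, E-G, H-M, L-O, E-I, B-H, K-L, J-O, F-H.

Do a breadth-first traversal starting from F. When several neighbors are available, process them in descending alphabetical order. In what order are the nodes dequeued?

F -> J -> H -> B -> O -> L -> I -> D -> C -> N -> M -> A -> E -> K -> G

Visit F; enqueue J, H, B → queue [J, H, B]
Visit J; enqueue O, L, I, D, C → queue [H, B, O, L, I, D, C]
Visit H; enqueue N, M → queue [B, O, L, I, D, C, N, M]
Visit B; enqueue A → queue [O, L, I, D, C, N, M, A]
Visit O; enqueue E → queue [L, I, D, C, N, M, A, E]
Visit L; enqueue K, G → queue [I, D, C, N, M, A, E, K, G]
Visit I → queue [D, C, N, M, A, E, K, G]
Visit D → queue [C, N, M, A, E, K, G]
Visit C → queue [N, M, A, E, K, G]
Visit N → queue [M, A, E, K, G]
Visit M → queue [A, E, K, G]
Visit A → queue [E, K, G]
Visit E → queue [K, G]
Visit K → queue [G]
Visit G → queue []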